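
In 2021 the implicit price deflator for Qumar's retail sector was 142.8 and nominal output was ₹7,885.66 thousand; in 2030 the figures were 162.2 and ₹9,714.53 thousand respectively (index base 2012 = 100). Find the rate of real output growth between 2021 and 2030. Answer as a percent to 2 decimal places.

8.46%

Real output 2021 = 7885.66 / 1.428 = 5522.17.
Real output 2030 = 9714.53 / 1.622 = 5989.23.
Real growth = 5989.23 / 5522.17 − 1 = 0.0846.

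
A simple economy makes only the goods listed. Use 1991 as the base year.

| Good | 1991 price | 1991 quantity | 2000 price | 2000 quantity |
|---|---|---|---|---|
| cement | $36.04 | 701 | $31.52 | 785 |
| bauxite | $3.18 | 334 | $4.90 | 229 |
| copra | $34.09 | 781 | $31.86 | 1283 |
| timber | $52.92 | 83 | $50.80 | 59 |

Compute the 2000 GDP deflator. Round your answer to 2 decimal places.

Nominal GDP 2000 = 31.52·785 + 4.90·229 + 31.86·1283 + 50.80·59 = 69738.88.
Real GDP 2000 (at 1991 prices) = 36.04·785 + 3.18·229 + 34.09·1283 + 52.92·59 = 75879.37.
Deflator = Nominal/Real × 100 = 69738.88/75879.37 × 100 = 91.908.

91.91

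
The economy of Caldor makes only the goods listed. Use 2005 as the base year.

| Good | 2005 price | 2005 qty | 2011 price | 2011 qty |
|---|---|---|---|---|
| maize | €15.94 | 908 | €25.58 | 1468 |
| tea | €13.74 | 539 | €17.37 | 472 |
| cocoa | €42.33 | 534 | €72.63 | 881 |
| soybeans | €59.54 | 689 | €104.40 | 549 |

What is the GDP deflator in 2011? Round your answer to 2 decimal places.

167.28

Nominal GDP 2011 = 25.58·1468 + 17.37·472 + 72.63·881 + 104.40·549 = 167052.71.
Real GDP 2011 (at 2005 prices) = 15.94·1468 + 13.74·472 + 42.33·881 + 59.54·549 = 99865.39.
Deflator = Nominal/Real × 100 = 167052.71/99865.39 × 100 = 167.278.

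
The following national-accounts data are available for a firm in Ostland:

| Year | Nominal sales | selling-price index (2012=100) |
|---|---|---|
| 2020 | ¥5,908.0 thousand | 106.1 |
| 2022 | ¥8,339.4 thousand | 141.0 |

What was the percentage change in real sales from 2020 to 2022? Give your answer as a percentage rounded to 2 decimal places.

Real sales 2020 = 5908.0 / 1.061 = 5568.33.
Real sales 2022 = 8339.4 / 1.410 = 5914.47.
Real growth = 5914.47 / 5568.33 − 1 = 0.0622.

6.22%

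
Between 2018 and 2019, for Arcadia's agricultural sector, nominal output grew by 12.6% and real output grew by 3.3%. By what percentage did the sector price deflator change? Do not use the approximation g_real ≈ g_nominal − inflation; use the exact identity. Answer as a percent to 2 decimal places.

(1 + g_nom) = (1 + g_real)(1 + π), so π = 1.1260 / 1.0330 − 1 = 0.09003.

9.00%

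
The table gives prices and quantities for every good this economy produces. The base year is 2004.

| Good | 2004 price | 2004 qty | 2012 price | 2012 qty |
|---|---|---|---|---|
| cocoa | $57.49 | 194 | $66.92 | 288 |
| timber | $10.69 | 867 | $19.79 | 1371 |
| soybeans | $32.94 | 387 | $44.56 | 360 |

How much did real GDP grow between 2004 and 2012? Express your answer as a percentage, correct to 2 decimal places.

29.85%

Real GDP 2004 = Nominal GDP 2004 = 57.49·194 + 10.69·867 + 32.94·387 = 33169.07.
Real GDP 2012 (at 2004 prices) = 57.49·288 + 10.69·1371 + 32.94·360 = 43071.51.
Real growth = 43071.51/33169.07 − 1 = 0.2985.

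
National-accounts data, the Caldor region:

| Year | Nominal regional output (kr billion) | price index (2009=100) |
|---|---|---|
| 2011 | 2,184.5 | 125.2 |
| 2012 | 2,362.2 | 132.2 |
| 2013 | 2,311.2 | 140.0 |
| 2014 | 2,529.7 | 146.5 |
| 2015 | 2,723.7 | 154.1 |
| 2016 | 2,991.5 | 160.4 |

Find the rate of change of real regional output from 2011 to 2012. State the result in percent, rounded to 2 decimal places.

2.41%

Real regional output 2011 = 2184.5/1.252 = 1744.81.
Real regional output 2012 = 2362.2/1.322 = 1786.84.
Change = 1786.84/1744.81 − 1 = 0.0241.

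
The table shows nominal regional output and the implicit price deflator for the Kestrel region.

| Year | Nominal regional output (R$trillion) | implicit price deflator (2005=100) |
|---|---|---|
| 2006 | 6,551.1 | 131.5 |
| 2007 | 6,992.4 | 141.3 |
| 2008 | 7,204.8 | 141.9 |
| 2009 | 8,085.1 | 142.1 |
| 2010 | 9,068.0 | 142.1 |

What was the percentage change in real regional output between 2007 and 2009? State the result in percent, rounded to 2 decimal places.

14.98%

Real regional output 2007 = 6992.4/1.413 = 4948.62.
Real regional output 2009 = 8085.1/1.421 = 5689.73.
Change = 5689.73/4948.62 − 1 = 0.1498.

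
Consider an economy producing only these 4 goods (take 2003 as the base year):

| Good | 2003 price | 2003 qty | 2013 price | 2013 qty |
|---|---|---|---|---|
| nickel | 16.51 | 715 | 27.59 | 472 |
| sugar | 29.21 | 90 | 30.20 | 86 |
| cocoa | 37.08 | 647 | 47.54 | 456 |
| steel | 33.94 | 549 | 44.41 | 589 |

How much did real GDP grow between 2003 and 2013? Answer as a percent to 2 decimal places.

Real GDP 2003 = Nominal GDP 2003 = 16.51·715 + 29.21·90 + 37.08·647 + 33.94·549 = 57057.37.
Real GDP 2013 (at 2003 prices) = 16.51·472 + 29.21·86 + 37.08·456 + 33.94·589 = 47203.92.
Real growth = 47203.92/57057.37 − 1 = -0.1727.

-17.27%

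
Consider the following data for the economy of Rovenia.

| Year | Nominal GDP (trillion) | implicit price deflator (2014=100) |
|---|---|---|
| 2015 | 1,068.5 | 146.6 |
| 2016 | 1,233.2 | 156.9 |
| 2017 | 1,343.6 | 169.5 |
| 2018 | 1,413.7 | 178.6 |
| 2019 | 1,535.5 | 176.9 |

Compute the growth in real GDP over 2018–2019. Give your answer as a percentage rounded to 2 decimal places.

9.66%

Real GDP 2018 = 1413.7/1.786 = 791.55.
Real GDP 2019 = 1535.5/1.769 = 868.00.
Change = 868.00/791.55 − 1 = 0.0966.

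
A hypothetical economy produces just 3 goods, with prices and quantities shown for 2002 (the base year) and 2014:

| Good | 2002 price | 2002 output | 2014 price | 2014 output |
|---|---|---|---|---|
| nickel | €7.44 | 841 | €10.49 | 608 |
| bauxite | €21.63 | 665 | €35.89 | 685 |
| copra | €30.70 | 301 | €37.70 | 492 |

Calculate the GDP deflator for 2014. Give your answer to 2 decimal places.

Nominal GDP 2014 = 10.49·608 + 35.89·685 + 37.70·492 = 49510.97.
Real GDP 2014 (at 2002 prices) = 7.44·608 + 21.63·685 + 30.70·492 = 34444.47.
Deflator = Nominal/Real × 100 = 49510.97/34444.47 × 100 = 143.741.

143.74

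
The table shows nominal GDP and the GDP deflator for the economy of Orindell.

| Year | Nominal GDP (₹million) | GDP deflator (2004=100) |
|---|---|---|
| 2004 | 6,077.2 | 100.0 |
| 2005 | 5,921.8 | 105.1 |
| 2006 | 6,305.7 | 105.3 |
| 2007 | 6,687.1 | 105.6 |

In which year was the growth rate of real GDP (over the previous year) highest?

2006

2005: real = 5921.8/1.051 = 5634.44; growth vs 2004 (6077.20) = -7.29%.
2006: real = 6305.7/1.053 = 5988.32; growth vs 2005 (5634.44) = 6.28%.
2007: real = 6687.1/1.056 = 6332.48; growth vs 2006 (5988.32) = 5.75%.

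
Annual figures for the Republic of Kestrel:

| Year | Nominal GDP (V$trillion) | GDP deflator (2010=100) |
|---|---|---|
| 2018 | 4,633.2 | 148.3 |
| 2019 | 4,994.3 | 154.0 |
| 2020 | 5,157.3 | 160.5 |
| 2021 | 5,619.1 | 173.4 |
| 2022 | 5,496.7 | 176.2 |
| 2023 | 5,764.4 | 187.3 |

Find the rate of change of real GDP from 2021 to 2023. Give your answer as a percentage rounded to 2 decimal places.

-5.03%

Real GDP 2021 = 5619.1/1.734 = 3240.54.
Real GDP 2023 = 5764.4/1.873 = 3077.63.
Change = 3077.63/3240.54 − 1 = -0.0503.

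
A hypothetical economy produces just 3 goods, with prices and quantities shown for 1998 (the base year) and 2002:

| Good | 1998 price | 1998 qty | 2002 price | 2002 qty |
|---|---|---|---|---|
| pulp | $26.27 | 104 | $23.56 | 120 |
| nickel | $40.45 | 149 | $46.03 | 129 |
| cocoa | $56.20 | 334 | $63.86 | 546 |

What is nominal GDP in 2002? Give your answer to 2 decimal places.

$43632.63

Nominal GDP 2002 = Σ (p_2002 × q_2002) = 23.56·120 + 46.03·129 + 63.86·546 = 43632.63.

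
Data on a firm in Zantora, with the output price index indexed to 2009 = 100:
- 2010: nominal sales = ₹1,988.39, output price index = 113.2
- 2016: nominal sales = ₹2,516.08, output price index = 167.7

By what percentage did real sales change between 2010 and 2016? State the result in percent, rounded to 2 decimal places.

-14.58%

Real sales 2010 = 1988.39 / 1.132 = 1756.53.
Real sales 2016 = 2516.08 / 1.677 = 1500.35.
Real growth = 1500.35 / 1756.53 − 1 = -0.1458.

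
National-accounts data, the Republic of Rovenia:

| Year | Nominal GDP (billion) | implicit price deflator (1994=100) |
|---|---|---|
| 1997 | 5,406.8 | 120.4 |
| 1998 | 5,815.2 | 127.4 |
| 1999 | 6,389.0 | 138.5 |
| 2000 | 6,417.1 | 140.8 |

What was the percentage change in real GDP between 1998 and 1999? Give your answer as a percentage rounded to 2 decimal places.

Real GDP 1998 = 5815.2/1.274 = 4564.52.
Real GDP 1999 = 6389.0/1.385 = 4613.00.
Change = 4613.00/4564.52 − 1 = 0.0106.

1.06%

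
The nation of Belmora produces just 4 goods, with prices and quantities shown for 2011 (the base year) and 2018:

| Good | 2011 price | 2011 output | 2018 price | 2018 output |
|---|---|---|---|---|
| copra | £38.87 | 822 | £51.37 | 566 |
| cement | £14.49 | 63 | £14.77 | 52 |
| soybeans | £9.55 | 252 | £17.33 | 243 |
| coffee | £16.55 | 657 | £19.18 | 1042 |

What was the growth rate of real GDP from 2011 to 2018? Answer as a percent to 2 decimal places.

Real GDP 2011 = Nominal GDP 2011 = 38.87·822 + 14.49·63 + 9.55·252 + 16.55·657 = 46143.96.
Real GDP 2018 (at 2011 prices) = 38.87·566 + 14.49·52 + 9.55·243 + 16.55·1042 = 42319.65.
Real growth = 42319.65/46143.96 − 1 = -0.0829.

-8.29%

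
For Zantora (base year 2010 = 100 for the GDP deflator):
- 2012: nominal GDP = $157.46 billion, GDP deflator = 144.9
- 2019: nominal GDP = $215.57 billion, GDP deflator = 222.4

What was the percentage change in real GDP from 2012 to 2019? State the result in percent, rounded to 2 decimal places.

-10.80%

Real GDP 2012 = 157.46 / 1.449 = 108.67.
Real GDP 2019 = 215.57 / 2.224 = 96.93.
Real growth = 96.93 / 108.67 − 1 = -0.1080.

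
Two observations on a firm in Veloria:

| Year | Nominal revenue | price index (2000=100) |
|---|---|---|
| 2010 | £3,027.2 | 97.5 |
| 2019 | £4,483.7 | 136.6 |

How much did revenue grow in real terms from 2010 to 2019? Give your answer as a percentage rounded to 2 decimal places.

5.72%

Real revenue 2010 = 3027.2 / 0.975 = 3104.82.
Real revenue 2019 = 4483.7 / 1.366 = 3282.36.
Real growth = 3282.36 / 3104.82 − 1 = 0.0572.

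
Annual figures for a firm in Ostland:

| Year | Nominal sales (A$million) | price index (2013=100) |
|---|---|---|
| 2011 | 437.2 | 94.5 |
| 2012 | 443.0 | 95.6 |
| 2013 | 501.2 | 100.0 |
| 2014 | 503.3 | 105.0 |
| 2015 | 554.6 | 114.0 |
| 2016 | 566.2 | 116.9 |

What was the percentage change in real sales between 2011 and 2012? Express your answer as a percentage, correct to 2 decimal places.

0.16%

Real sales 2011 = 437.2/0.945 = 462.65.
Real sales 2012 = 443.0/0.956 = 463.39.
Change = 463.39/462.65 − 1 = 0.0016.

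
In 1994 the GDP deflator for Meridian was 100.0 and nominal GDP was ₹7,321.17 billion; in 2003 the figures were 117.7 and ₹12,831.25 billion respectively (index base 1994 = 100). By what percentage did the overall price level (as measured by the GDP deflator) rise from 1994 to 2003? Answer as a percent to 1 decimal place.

Price-level change = 117.7 / 100.0 − 1 = 0.1770.

17.7%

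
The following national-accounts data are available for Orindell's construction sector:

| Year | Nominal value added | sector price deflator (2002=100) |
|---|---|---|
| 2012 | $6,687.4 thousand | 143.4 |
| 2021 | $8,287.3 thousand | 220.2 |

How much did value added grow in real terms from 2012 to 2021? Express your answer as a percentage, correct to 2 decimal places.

Real value added 2012 = 6687.4 / 1.434 = 4663.46.
Real value added 2021 = 8287.3 / 2.202 = 3763.53.
Real growth = 3763.53 / 4663.46 − 1 = -0.1930.

-19.30%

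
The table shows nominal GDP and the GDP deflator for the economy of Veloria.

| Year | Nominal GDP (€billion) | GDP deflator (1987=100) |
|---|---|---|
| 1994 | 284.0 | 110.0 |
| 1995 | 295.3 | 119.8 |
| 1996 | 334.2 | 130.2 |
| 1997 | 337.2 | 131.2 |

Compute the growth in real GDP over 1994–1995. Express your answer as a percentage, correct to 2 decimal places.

-4.53%

Real GDP 1994 = 284.0/1.100 = 258.18.
Real GDP 1995 = 295.3/1.198 = 246.49.
Change = 246.49/258.18 − 1 = -0.0453.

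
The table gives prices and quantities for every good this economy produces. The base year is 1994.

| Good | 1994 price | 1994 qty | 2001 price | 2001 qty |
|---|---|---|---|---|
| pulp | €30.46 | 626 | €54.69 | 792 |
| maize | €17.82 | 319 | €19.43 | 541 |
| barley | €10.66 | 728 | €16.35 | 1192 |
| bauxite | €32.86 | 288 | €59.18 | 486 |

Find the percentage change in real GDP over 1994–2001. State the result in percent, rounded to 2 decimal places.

Real GDP 1994 = Nominal GDP 1994 = 30.46·626 + 17.82·319 + 10.66·728 + 32.86·288 = 41976.70.
Real GDP 2001 (at 1994 prices) = 30.46·792 + 17.82·541 + 10.66·1192 + 32.86·486 = 62441.62.
Real growth = 62441.62/41976.70 − 1 = 0.4875.

48.75%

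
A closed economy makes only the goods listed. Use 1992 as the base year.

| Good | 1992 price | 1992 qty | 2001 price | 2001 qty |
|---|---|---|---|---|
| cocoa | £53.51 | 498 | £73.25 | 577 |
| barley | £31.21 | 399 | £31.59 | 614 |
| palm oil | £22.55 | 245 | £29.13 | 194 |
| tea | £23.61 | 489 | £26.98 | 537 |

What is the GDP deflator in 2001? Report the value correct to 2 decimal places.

121.92

Nominal GDP 2001 = 73.25·577 + 31.59·614 + 29.13·194 + 26.98·537 = 81800.99.
Real GDP 2001 (at 1992 prices) = 53.51·577 + 31.21·614 + 22.55·194 + 23.61·537 = 67091.48.
Deflator = Nominal/Real × 100 = 81800.99/67091.48 × 100 = 121.925.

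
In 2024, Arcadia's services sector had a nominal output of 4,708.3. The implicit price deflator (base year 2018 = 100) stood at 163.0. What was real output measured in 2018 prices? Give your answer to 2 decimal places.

2,888.53

Real output = Nominal / (implicit price deflator/100) = 4708.3 / 1.630 = 2888.53.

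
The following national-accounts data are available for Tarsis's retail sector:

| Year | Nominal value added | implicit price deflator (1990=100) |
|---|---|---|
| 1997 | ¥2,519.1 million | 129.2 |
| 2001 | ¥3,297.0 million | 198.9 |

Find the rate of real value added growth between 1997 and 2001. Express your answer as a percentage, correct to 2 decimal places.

-14.98%

Deflate each year: 1997 → 2519.1/1.292 = 1949.77; 2001 → 3297.0/1.989 = 1657.62.
So real value added changed by 1657.62/1949.77 − 1 = -0.1498, i.e. -14.98%.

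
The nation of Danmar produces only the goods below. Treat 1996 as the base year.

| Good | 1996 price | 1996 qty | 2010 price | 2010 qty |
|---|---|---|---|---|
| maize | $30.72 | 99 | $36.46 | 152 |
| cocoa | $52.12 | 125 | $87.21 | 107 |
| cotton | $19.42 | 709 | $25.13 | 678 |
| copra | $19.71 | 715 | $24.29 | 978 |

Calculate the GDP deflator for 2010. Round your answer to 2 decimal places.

130.40

Nominal GDP 2010 = 36.46·152 + 87.21·107 + 25.13·678 + 24.29·978 = 55667.15.
Real GDP 2010 (at 1996 prices) = 30.72·152 + 52.12·107 + 19.42·678 + 19.71·978 = 42689.42.
Deflator = Nominal/Real × 100 = 55667.15/42689.42 × 100 = 130.400.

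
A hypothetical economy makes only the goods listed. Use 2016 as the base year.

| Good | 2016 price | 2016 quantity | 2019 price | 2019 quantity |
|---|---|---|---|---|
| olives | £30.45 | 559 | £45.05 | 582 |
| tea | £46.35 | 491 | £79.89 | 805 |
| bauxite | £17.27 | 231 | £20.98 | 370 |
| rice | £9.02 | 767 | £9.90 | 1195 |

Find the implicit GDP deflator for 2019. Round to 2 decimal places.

Nominal GDP 2019 = 45.05·582 + 79.89·805 + 20.98·370 + 9.90·1195 = 110123.65.
Real GDP 2019 (at 2016 prices) = 30.45·582 + 46.35·805 + 17.27·370 + 9.02·1195 = 72202.45.
Deflator = Nominal/Real × 100 = 110123.65/72202.45 × 100 = 152.521.

152.52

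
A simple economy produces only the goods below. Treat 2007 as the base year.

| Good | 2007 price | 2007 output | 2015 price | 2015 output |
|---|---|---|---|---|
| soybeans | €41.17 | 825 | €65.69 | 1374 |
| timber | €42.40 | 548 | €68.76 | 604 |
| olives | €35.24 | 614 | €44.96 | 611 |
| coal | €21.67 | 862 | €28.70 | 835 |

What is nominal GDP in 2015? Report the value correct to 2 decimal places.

Nominal GDP 2015 = Σ (p_2015 × q_2015) = 65.69·1374 + 68.76·604 + 44.96·611 + 28.70·835 = 183224.16.

€183224.16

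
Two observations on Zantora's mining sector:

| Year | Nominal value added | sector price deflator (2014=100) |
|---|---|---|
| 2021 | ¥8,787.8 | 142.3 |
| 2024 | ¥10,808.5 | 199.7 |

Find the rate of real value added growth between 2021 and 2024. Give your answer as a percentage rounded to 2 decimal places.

-12.36%

Deflate each year: 2021 → 8787.8/1.423 = 6175.54; 2024 → 10808.5/1.997 = 5412.37.
So real value added changed by 5412.37/6175.54 − 1 = -0.1236, i.e. -12.36%.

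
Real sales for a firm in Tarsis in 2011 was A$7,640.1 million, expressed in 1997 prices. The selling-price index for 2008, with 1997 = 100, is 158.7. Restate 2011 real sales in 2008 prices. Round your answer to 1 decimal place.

A$12,124.8 million

Real sales in 2008 prices = Real sales in 1997 prices × (P_2008/P_1997) = 7640.1 × 1.587 = 12124.84.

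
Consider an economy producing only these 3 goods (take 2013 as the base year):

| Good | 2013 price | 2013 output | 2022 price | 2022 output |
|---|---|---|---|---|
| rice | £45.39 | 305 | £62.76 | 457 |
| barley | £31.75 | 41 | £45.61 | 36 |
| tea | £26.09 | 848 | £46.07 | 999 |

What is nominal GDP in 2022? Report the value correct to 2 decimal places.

£76347.21

Nominal GDP 2022 = Σ (p_2022 × q_2022) = 62.76·457 + 45.61·36 + 46.07·999 = 76347.21.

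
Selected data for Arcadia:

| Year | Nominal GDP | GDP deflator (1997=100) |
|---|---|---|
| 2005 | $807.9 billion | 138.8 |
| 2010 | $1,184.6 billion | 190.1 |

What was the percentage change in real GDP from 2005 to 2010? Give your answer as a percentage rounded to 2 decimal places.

7.06%

Deflate each year: 2005 → 807.9/1.388 = 582.06; 2010 → 1184.6/1.901 = 623.15.
So real GDP changed by 623.15/582.06 − 1 = 0.0706, i.e. 7.06%.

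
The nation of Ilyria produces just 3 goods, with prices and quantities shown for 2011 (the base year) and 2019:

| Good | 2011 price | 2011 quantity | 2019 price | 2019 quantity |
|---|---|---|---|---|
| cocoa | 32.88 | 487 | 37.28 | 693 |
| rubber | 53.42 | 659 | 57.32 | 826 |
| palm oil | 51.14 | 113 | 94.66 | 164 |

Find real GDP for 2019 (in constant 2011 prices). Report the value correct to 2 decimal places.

Real GDP 2019 = Σ (p_2011 × q_2019) = 32.88·693 + 53.42·826 + 51.14·164 = 75297.72.

75297.72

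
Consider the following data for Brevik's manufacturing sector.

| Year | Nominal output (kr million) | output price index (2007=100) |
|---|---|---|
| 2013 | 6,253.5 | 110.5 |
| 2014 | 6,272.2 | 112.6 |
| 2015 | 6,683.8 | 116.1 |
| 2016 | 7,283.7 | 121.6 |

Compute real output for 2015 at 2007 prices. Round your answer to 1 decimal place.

kr 5,756.9 million

Real output 2015 = 6683.8 / 1.161 = 5756.93.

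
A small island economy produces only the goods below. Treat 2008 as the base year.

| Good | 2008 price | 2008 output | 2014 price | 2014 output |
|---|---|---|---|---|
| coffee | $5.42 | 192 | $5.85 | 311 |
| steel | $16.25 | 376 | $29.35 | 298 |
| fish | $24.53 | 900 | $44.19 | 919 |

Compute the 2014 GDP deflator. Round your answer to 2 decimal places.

176.04

Nominal GDP 2014 = 5.85·311 + 29.35·298 + 44.19·919 = 51176.26.
Real GDP 2014 (at 2008 prices) = 5.42·311 + 16.25·298 + 24.53·919 = 29071.19.
Deflator = Nominal/Real × 100 = 51176.26/29071.19 × 100 = 176.038.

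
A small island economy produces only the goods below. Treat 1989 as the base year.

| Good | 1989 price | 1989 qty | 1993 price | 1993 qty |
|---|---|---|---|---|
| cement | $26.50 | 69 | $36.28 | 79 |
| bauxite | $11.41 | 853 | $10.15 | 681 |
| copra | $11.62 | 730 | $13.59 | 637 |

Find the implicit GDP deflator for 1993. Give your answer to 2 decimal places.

106.77

Nominal GDP 1993 = 36.28·79 + 10.15·681 + 13.59·637 = 18435.10.
Real GDP 1993 (at 1989 prices) = 26.50·79 + 11.41·681 + 11.62·637 = 17265.65.
Deflator = Nominal/Real × 100 = 18435.10/17265.65 × 100 = 106.773.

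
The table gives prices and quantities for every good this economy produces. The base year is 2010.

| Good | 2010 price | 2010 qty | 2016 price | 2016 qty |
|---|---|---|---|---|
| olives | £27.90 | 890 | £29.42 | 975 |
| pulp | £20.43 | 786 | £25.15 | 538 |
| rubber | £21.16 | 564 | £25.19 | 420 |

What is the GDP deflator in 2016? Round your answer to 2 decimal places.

Nominal GDP 2016 = 29.42·975 + 25.15·538 + 25.19·420 = 52795.00.
Real GDP 2016 (at 2010 prices) = 27.90·975 + 20.43·538 + 21.16·420 = 47081.04.
Deflator = Nominal/Real × 100 = 52795.00/47081.04 × 100 = 112.136.

112.14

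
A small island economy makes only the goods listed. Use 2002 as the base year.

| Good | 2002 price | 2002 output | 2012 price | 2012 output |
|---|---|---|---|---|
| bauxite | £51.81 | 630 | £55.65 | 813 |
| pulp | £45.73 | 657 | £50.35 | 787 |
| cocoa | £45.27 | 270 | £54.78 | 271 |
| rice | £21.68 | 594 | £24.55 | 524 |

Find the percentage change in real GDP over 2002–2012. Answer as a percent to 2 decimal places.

15.90%

Real GDP 2002 = Nominal GDP 2002 = 51.81·630 + 45.73·657 + 45.27·270 + 21.68·594 = 87785.73.
Real GDP 2012 (at 2002 prices) = 51.81·813 + 45.73·787 + 45.27·271 + 21.68·524 = 101739.53.
Real growth = 101739.53/87785.73 − 1 = 0.1590.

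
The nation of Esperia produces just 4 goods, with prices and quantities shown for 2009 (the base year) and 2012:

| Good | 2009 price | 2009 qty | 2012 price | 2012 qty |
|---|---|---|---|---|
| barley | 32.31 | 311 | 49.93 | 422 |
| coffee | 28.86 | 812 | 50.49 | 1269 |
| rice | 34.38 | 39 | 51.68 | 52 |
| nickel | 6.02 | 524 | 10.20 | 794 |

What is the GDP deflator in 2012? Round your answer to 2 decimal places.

Nominal GDP 2012 = 49.93·422 + 50.49·1269 + 51.68·52 + 10.20·794 = 95928.43.
Real GDP 2012 (at 2009 prices) = 32.31·422 + 28.86·1269 + 34.38·52 + 6.02·794 = 56825.80.
Deflator = Nominal/Real × 100 = 95928.43/56825.80 × 100 = 168.811.

168.81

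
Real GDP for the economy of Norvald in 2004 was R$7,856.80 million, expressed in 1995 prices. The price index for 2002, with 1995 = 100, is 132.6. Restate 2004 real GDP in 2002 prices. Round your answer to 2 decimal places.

R$10,418.12 million

Real GDP in 2002 prices = Real GDP in 1995 prices × (P_2002/P_1995) = 7856.80 × 1.326 = 10418.12.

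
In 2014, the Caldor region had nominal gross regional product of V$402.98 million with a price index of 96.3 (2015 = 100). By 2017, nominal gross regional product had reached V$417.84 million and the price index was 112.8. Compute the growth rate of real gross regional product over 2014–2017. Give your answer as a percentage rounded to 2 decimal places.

-11.48%

Deflate each year: 2014 → 402.98/0.963 = 418.46; 2017 → 417.84/1.128 = 370.43.
So real gross regional product changed by 370.43/418.46 − 1 = -0.1148, i.e. -11.48%.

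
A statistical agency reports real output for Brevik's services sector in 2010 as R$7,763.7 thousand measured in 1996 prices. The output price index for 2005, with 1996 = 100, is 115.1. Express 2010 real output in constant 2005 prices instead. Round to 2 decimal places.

R$8,936.02 thousand

Real output in 2005 prices = Real output in 1996 prices × (P_2005/P_1996) = 7763.7 × 1.151 = 8936.02.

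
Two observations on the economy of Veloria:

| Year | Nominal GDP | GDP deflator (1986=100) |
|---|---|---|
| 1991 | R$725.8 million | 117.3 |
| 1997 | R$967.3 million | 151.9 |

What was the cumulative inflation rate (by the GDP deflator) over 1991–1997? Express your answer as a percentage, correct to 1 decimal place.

Price-level change = 151.9 / 117.3 − 1 = 0.2950.

29.5%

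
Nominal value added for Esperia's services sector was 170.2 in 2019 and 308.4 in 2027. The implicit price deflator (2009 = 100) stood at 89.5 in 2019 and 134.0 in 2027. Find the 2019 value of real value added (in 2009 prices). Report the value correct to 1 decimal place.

190.2

Real value added = Nominal / (implicit price deflator/100) = 170.2 / 0.895 = 190.17.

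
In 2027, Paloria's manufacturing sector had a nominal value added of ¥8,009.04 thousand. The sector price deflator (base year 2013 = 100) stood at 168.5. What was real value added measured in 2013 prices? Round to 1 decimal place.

Real value added = Nominal / (sector price deflator/100) = 8009.04 / 1.685 = 4753.14.

¥4,753.1 thousand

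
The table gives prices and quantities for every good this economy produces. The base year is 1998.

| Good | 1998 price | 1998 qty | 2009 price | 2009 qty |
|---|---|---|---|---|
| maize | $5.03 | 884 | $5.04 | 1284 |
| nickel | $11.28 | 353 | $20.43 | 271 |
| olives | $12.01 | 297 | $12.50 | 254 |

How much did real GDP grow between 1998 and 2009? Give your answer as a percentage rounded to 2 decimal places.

4.76%

Real GDP 1998 = Nominal GDP 1998 = 5.03·884 + 11.28·353 + 12.01·297 = 11995.33.
Real GDP 2009 (at 1998 prices) = 5.03·1284 + 11.28·271 + 12.01·254 = 12565.94.
Real growth = 12565.94/11995.33 − 1 = 0.0476.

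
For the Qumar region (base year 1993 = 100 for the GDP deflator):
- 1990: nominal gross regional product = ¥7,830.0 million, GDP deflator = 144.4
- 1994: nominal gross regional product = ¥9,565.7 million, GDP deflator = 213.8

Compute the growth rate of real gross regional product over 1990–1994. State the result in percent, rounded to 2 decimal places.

Real gross regional product 1990 = 7830.0 / 1.444 = 5422.44.
Real gross regional product 1994 = 9565.7 / 2.138 = 4474.13.
Real growth = 4474.13 / 5422.44 − 1 = -0.1749.

-17.49%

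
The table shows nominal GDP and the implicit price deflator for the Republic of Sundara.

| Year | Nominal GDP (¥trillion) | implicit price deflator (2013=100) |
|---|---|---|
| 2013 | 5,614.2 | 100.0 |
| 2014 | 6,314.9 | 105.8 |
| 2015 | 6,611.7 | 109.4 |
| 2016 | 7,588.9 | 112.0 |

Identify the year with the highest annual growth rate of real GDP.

2014: real = 6314.9/1.058 = 5968.71; growth vs 2013 (5614.20) = 6.31%.
2015: real = 6611.7/1.094 = 6043.60; growth vs 2014 (5968.71) = 1.25%.
2016: real = 7588.9/1.120 = 6775.80; growth vs 2015 (6043.60) = 12.12%.

2016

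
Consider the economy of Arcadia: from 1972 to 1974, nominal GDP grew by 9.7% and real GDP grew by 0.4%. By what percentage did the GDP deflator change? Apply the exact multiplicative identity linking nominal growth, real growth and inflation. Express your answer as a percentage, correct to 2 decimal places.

9.26%

(1 + g_nom) = (1 + g_real)(1 + π), so π = 1.0970 / 1.0040 − 1 = 0.09263.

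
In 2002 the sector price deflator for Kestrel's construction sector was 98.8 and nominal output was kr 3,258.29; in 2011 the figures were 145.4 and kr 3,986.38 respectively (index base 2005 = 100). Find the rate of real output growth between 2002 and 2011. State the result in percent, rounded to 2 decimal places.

Real output 2002 = 3258.29 / 0.988 = 3297.86.
Real output 2011 = 3986.38 / 1.454 = 2741.66.
Real growth = 2741.66 / 3297.86 − 1 = -0.1687.

-16.87%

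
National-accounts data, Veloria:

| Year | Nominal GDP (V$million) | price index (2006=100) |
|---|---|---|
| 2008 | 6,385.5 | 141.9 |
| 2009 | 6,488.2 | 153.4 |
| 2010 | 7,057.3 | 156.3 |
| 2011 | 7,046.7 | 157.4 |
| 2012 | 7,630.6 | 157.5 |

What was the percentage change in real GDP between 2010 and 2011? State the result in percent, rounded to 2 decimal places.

Real GDP 2010 = 7057.3/1.563 = 4515.23.
Real GDP 2011 = 7046.7/1.574 = 4476.94.
Change = 4476.94/4515.23 − 1 = -0.0085.

-0.85%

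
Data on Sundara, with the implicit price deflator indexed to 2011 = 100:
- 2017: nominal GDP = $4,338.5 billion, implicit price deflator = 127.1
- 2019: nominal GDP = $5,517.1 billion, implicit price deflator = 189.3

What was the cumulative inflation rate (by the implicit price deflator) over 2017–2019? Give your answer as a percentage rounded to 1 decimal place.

Price-level change = 189.3 / 127.1 − 1 = 0.4894.

48.9%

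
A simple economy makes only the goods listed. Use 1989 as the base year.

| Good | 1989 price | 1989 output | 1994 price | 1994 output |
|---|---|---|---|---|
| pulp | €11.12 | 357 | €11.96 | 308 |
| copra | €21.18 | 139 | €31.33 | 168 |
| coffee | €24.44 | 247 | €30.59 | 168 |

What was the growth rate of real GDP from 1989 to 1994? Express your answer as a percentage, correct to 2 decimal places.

Real GDP 1989 = Nominal GDP 1989 = 11.12·357 + 21.18·139 + 24.44·247 = 12950.54.
Real GDP 1994 (at 1989 prices) = 11.12·308 + 21.18·168 + 24.44·168 = 11089.12.
Real growth = 11089.12/12950.54 − 1 = -0.1437.

-14.37%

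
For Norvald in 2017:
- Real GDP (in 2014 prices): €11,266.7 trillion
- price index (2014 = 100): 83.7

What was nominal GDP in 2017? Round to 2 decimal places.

Nominal GDP = Real × (price index/100) = 11266.7 × 0.837 = 9430.23.

€9,430.23 trillion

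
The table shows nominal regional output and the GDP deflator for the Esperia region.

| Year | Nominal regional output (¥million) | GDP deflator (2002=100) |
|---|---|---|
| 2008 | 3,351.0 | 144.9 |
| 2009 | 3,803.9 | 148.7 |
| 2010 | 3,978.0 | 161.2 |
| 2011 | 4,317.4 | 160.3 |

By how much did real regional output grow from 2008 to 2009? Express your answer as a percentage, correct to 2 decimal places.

Real regional output 2008 = 3351.0/1.449 = 2312.63.
Real regional output 2009 = 3803.9/1.487 = 2558.10.
Change = 2558.10/2312.63 − 1 = 0.1061.

10.61%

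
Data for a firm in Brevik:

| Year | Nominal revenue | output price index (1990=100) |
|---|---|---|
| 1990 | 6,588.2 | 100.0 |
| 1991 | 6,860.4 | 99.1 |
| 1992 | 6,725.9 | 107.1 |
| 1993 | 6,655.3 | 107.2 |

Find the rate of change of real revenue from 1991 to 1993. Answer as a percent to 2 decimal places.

-10.32%

Real revenue 1991 = 6860.4/0.991 = 6922.70.
Real revenue 1993 = 6655.3/1.072 = 6208.30.
Change = 6208.30/6922.70 − 1 = -0.1032.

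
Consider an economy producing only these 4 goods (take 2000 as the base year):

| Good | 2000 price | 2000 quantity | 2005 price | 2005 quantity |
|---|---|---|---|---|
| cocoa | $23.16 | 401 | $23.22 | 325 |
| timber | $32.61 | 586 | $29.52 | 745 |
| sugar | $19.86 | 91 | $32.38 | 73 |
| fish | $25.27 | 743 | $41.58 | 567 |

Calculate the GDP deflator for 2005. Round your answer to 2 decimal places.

116.55

Nominal GDP 2005 = 23.22·325 + 29.52·745 + 32.38·73 + 41.58·567 = 55478.50.
Real GDP 2005 (at 2000 prices) = 23.16·325 + 32.61·745 + 19.86·73 + 25.27·567 = 47599.32.
Deflator = Nominal/Real × 100 = 55478.50/47599.32 × 100 = 116.553.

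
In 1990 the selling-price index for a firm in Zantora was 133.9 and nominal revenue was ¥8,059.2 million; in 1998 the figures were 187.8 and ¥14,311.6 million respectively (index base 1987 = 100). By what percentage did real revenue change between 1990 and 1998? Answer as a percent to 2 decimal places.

26.61%

Deflate each year: 1990 → 8059.2/1.339 = 6018.82; 1998 → 14311.6/1.878 = 7620.66.
So real revenue changed by 7620.66/6018.82 − 1 = 0.2661, i.e. 26.61%.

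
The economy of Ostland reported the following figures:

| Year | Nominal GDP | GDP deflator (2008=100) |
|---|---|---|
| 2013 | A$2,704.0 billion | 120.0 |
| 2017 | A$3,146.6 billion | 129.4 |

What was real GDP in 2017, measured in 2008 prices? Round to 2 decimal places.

Real GDP = Nominal / (GDP deflator/100) = 3146.6 / 1.294 = 2431.68.

A$2,431.68 billion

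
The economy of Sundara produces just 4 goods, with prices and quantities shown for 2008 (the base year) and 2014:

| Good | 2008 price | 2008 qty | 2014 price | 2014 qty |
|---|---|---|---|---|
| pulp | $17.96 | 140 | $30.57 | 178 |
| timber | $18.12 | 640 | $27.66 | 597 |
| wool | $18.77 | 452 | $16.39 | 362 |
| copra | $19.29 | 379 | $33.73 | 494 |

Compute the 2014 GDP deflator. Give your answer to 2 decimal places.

146.84

Nominal GDP 2014 = 30.57·178 + 27.66·597 + 16.39·362 + 33.73·494 = 44550.28.
Real GDP 2014 (at 2008 prices) = 17.96·178 + 18.12·597 + 18.77·362 + 19.29·494 = 30338.52.
Deflator = Nominal/Real × 100 = 44550.28/30338.52 × 100 = 146.844.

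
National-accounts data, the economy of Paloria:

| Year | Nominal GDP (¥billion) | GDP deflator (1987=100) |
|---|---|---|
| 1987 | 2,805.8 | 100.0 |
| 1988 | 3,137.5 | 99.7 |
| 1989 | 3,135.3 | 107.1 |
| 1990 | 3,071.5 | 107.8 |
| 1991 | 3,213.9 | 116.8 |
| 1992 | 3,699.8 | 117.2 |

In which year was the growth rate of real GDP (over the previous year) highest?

1992

1988: real = 3137.5/0.997 = 3146.94; growth vs 1987 (2805.80) = 12.16%.
1989: real = 3135.3/1.071 = 2927.45; growth vs 1988 (3146.94) = -6.97%.
1990: real = 3071.5/1.078 = 2849.26; growth vs 1989 (2927.45) = -2.67%.
1991: real = 3213.9/1.168 = 2751.63; growth vs 1990 (2849.26) = -3.43%.
1992: real = 3699.8/1.172 = 3156.83; growth vs 1991 (2751.63) = 14.73%.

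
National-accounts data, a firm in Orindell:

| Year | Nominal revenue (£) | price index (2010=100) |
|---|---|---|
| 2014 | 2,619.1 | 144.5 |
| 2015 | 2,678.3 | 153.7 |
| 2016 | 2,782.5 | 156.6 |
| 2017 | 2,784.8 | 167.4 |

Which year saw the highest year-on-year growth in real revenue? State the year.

2016

2015: real = 2678.3/1.537 = 1742.55; growth vs 2014 (1812.53) = -3.86%.
2016: real = 2782.5/1.566 = 1776.82; growth vs 2015 (1742.55) = 1.97%.
2017: real = 2784.8/1.674 = 1663.56; growth vs 2016 (1776.82) = -6.37%.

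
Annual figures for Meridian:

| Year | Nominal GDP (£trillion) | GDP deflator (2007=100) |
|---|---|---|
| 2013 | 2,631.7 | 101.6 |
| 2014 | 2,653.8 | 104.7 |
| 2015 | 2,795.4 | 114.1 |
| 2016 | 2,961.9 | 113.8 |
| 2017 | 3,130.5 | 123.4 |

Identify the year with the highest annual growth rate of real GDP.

2014: real = 2653.8/1.047 = 2534.67; growth vs 2013 (2590.26) = -2.15%.
2015: real = 2795.4/1.141 = 2449.96; growth vs 2014 (2534.67) = -3.34%.
2016: real = 2961.9/1.138 = 2602.72; growth vs 2015 (2449.96) = 6.24%.
2017: real = 3130.5/1.234 = 2536.87; growth vs 2016 (2602.72) = -2.53%.

2016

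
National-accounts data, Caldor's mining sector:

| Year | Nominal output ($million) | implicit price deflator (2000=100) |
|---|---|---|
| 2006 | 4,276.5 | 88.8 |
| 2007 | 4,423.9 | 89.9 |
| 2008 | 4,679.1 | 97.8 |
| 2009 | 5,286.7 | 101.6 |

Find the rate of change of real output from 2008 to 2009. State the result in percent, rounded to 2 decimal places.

Real output 2008 = 4679.1/0.978 = 4784.36.
Real output 2009 = 5286.7/1.016 = 5203.44.
Change = 5203.44/4784.36 − 1 = 0.0876.

8.76%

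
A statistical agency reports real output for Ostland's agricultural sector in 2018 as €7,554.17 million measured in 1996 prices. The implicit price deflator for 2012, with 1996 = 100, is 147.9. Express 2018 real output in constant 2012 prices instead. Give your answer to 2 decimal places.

Real output in 2012 prices = Real output in 1996 prices × (P_2012/P_1996) = 7554.17 × 1.479 = 11172.62.

€11,172.62 million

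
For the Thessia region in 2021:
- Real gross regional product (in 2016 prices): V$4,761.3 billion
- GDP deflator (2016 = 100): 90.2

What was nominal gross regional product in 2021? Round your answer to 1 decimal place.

Nominal gross regional product = Real × (GDP deflator/100) = 4761.3 × 0.902 = 4294.69.

V$4,294.7 billion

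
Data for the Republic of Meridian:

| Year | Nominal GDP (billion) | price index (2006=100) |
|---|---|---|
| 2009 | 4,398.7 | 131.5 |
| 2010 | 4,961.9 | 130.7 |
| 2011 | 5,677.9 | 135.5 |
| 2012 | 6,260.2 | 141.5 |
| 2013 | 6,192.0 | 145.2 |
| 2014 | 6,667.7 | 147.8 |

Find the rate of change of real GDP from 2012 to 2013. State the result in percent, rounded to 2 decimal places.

Real GDP 2012 = 6260.2/1.415 = 4424.17.
Real GDP 2013 = 6192.0/1.452 = 4264.46.
Change = 4264.46/4424.17 − 1 = -0.0361.

-3.61%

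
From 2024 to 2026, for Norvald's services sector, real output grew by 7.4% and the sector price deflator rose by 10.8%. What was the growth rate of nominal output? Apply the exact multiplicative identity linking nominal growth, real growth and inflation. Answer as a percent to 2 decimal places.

19.00%

(1 + g_nom) = (1 + g_real)(1 + π) = 1.0740 × 1.1080 = 1.18999.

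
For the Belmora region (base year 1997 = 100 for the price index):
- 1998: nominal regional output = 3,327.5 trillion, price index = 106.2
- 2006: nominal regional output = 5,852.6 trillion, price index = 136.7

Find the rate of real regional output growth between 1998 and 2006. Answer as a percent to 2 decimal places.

Real regional output 1998 = 3327.5 / 1.062 = 3133.24.
Real regional output 2006 = 5852.6 / 1.367 = 4281.35.
Real growth = 4281.35 / 3133.24 − 1 = 0.3664.

36.64%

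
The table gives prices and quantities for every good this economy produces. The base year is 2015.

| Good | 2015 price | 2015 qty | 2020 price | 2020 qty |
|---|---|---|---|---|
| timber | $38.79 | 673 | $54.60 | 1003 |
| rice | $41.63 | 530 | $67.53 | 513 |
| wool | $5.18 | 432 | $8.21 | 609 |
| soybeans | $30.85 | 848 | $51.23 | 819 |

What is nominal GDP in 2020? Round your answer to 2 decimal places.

Nominal GDP 2020 = Σ (p_2020 × q_2020) = 54.60·1003 + 67.53·513 + 8.21·609 + 51.23·819 = 136363.95.

$136363.95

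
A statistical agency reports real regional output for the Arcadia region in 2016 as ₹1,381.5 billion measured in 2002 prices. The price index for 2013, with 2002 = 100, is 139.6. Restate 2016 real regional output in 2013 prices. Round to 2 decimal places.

₹1,928.57 billion

Real regional output in 2013 prices = Real regional output in 2002 prices × (P_2013/P_2002) = 1381.5 × 1.396 = 1928.57.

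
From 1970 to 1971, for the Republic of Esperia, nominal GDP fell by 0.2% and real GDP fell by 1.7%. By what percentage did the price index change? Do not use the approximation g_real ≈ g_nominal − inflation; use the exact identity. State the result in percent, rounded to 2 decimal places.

(1 + g_nom) = (1 + g_real)(1 + π), so π = 0.9980 / 0.9830 − 1 = 0.01526.

1.53%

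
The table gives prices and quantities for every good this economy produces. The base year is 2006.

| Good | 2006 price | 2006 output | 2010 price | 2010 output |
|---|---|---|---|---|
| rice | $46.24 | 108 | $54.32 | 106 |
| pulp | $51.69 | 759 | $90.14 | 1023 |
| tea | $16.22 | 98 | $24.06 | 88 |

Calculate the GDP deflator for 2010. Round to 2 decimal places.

169.05

Nominal GDP 2010 = 54.32·106 + 90.14·1023 + 24.06·88 = 100088.42.
Real GDP 2010 (at 2006 prices) = 46.24·106 + 51.69·1023 + 16.22·88 = 59207.67.
Deflator = Nominal/Real × 100 = 100088.42/59207.67 × 100 = 169.046.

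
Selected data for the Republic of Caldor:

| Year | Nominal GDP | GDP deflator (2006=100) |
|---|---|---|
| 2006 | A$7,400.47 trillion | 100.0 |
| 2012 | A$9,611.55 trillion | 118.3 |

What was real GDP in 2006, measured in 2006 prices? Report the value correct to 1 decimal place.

Real GDP = Nominal / (GDP deflator/100) = 7400.47 / 1.000 = 7400.47.

A$7,400.5 trillion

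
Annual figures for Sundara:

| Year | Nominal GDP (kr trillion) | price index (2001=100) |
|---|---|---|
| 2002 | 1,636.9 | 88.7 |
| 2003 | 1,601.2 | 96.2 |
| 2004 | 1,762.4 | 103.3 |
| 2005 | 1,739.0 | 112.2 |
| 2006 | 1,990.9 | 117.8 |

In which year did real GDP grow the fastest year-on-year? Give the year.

2003: real = 1601.2/0.962 = 1664.45; growth vs 2002 (1845.43) = -9.81%.
2004: real = 1762.4/1.033 = 1706.10; growth vs 2003 (1664.45) = 2.50%.
2005: real = 1739.0/1.122 = 1549.91; growth vs 2004 (1706.10) = -9.15%.
2006: real = 1990.9/1.178 = 1690.07; growth vs 2005 (1549.91) = 9.04%.

2006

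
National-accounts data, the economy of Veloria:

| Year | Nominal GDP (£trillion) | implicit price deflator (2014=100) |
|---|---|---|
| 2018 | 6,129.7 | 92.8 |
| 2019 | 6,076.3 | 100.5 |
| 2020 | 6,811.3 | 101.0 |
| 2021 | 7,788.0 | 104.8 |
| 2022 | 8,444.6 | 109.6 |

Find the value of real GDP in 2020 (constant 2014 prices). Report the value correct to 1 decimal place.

Real GDP 2020 = 6811.3 / 1.010 = 6743.86.

£6,743.9 trillion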